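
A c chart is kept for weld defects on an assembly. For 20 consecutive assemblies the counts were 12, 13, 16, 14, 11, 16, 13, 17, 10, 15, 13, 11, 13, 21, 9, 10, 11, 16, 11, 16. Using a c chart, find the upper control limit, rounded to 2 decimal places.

24.38

c̄ = (12 + 13 + 16 + 14 + 11 + 16 + 13 + 17 + 10 + 15 + 13 + 11 + 13 + 21 + 9 + 10 + 11 + 16 + 11 + 16) / 20 = 268 / 20 = 13.4000
UCL = c̄ + 3√c̄ = 13.4000 + 3 × √13.4000 = 13.4000 + 3 × 3.6606 = 24.3818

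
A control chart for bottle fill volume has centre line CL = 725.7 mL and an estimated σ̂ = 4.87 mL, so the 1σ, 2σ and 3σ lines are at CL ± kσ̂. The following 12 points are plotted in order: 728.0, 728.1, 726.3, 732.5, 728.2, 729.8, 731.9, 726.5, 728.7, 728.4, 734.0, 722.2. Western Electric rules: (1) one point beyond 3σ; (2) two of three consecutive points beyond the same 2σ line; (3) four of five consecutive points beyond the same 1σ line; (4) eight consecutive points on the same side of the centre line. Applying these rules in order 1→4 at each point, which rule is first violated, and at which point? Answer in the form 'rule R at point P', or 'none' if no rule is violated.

rule 4 at point 8

Zone of each point (C = within 1σ̂, B = 1σ̂–2σ̂, A = 2σ̂–3σ̂, * = beyond 3σ̂; sign = side of CL): 1:+C, 2:+C, 3:+C, 4:+B, 5:+C, 6:+C, 7:+B, 8:+C, 9:+C, 10:+C, 11:+B, 12:-C
Rule 4 (eight consecutive points on the same side of the centre line) is satisfied at point 8.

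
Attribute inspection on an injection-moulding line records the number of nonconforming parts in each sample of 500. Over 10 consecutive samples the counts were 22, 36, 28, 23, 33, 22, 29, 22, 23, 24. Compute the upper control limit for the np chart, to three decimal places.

41.148

p̄ = Σdᵢ / (k·n) = 262 / (10 × 500) = 0.05240
UCL = np̄ + 3·√(np̄(1−p̄)) = 26.2000 + 3 × √(26.2000×0.94760) = 26.2000 + 3 × 4.9827 = 41.1480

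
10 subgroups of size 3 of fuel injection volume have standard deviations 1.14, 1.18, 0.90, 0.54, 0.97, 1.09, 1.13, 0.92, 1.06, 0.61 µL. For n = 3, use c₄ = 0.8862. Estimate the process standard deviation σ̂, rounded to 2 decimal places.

1.08

s̄ = (1.14 + 1.18 + 0.90 + 0.54 + 0.97 + 1.09 + 1.13 + 0.92 + 1.06 + 0.61) / 10 = 0.9540
σ̂ = s̄ / c₄ = 0.9540 / 0.8862 = 1.0765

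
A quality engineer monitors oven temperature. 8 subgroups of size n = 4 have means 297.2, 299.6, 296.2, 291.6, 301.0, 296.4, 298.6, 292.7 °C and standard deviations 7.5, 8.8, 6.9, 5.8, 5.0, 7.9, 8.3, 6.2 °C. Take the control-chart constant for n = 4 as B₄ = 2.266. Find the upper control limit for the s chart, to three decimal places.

s̄ = (7.5 + 8.8 + 6.9 + 5.8 + 5.0 + 7.9 + 8.3 + 6.2) / 8 = 7.0500
UCL_s = B₄·s̄ = 2.266 × 7.0500 = 15.9753

15.975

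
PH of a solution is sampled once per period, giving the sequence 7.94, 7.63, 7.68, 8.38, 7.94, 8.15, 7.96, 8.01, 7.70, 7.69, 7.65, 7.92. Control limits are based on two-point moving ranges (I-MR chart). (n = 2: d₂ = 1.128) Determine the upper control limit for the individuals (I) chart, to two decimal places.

X̄ = (7.94 + 7.63 + 7.68 + 8.38 + 7.94 + 8.15 + 7.96 + 8.01 + 7.70 + 7.69 + 7.65 + 7.92) / 12 = 7.8875
Moving ranges: 0.31, 0.05, 0.70, 0.44, 0.21, 0.19, 0.05, 0.31, 0.01, 0.04, 0.27; M̄R̄ = 2.5800 / 11 = 0.2345
UCL = X̄ + 3·M̄R̄/d₂ = 7.8875 + 3 × 0.2345 / 1.128 = 8.5113

8.51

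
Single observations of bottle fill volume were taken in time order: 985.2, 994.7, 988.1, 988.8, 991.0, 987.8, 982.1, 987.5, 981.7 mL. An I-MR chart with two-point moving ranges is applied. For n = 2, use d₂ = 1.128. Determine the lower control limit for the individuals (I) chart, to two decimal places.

X̄ = (985.2 + 994.7 + 988.1 + 988.8 + 991.0 + 987.8 + 982.1 + 987.5 + 981.7) / 9 = 987.4333
Moving ranges: 9.5, 6.6, 0.7, 2.2, 3.2, 5.7, 5.4, 5.8; M̄R̄ = 39.1000 / 8 = 4.8875
LCL = X̄ − 3·M̄R̄/d₂ = 987.4333 − 3 × 4.8875 / 1.128 = 974.4347

974.43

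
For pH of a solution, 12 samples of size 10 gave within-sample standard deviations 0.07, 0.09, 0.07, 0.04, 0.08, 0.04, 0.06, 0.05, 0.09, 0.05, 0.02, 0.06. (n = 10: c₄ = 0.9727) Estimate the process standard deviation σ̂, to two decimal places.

0.06

s̄ = (0.07 + 0.09 + 0.07 + 0.04 + 0.08 + 0.04 + 0.06 + 0.05 + 0.09 + 0.05 + 0.02 + 0.06) / 12 = 0.0600
σ̂ = s̄ / c₄ = 0.0600 / 0.9727 = 0.0617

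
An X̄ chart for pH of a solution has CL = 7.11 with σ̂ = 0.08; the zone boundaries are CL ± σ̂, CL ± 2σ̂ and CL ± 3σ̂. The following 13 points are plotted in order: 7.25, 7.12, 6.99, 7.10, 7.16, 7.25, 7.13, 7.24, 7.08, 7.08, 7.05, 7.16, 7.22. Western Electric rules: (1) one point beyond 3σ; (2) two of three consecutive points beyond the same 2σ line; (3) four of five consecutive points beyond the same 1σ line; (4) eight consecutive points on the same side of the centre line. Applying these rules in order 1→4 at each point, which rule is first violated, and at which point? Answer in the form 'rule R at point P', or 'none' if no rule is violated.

none

Zone of each point (C = within 1σ̂, B = 1σ̂–2σ̂, A = 2σ̂–3σ̂, * = beyond 3σ̂; sign = side of CL): 1:+B, 2:+C, 3:-B, 4:-C, 5:+C, 6:+B, 7:+C, 8:+B, 9:-C, 10:-C, 11:-C, 12:+C, 13:+B
No rule fires across all 13 points.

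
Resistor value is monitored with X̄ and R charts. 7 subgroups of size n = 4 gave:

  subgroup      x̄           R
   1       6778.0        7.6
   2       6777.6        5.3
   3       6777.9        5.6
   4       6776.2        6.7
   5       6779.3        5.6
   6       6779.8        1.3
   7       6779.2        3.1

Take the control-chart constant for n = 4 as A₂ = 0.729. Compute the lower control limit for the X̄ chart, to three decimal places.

X̄̄ = (6778.0 + 6777.6 + 6777.9 + 6776.2 + 6779.3 + 6779.8 + 6779.2) / 7 = 47448.0000 / 7 = 6778.2857
R̄ = (7.6 + 5.3 + 5.6 + 6.7 + 5.6 + 1.3 + 3.1) / 7 = 35.2000 / 7 = 5.0286
LCL = X̄̄ − A₂·R̄ = 6778.2857 − 0.729 × 5.0286 = 6774.6199

6774.620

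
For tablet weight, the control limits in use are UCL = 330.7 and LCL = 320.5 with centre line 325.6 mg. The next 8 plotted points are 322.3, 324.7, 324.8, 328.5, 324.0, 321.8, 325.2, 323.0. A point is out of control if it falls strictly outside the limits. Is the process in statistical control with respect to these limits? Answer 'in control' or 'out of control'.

in control

All 8 points lie within [320.5, 330.7].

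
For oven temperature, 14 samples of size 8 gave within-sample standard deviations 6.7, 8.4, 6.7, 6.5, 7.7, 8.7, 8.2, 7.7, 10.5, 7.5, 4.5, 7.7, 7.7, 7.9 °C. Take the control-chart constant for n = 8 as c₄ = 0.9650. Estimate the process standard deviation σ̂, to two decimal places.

s̄ = (6.7 + 8.4 + 6.7 + 6.5 + 7.7 + 8.7 + 8.2 + 7.7 + 10.5 + 7.5 + 4.5 + 7.7 + 7.7 + 7.9) / 14 = 7.6000
σ̂ = s̄ / c₄ = 7.6000 / 0.9650 = 7.8756

7.88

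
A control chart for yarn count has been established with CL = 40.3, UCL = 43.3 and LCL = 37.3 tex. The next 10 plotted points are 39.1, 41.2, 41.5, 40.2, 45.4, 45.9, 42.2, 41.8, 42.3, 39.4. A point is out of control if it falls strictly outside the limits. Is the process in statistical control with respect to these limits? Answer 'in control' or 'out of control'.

Compare each point to [37.3, 43.3]: sample 5 = 45.4 > UCL; sample 6 = 45.9 > UCL.

out of control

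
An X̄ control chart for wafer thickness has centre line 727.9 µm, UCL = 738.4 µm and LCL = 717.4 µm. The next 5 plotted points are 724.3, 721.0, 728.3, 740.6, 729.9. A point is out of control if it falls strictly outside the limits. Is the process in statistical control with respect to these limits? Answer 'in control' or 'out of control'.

Compare each point to [717.4, 738.4]: sample 4 = 740.6 > UCL.

out of control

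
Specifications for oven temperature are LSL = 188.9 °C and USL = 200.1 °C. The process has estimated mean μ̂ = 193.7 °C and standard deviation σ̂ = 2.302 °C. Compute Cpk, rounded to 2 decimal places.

0.70

Cpu = (USL − μ̂) / (3σ̂) = (200.1 − 193.7) / (3 × 2.302) = 0.9267; Cpl = (μ̂ − LSL) / (3σ̂) = (193.7 − 188.9) / (3 × 2.302) = 0.6950; Cpk = min(Cpu, Cpl) = 0.6950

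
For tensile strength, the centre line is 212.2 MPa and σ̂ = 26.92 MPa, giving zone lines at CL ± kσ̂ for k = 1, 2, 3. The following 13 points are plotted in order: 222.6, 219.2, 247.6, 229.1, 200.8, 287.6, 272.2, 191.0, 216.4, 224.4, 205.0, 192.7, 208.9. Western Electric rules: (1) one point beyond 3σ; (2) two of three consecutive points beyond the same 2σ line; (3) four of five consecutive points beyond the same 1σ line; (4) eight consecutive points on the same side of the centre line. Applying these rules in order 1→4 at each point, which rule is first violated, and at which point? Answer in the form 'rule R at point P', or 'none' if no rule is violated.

rule 2 at point 7

Zone of each point (C = within 1σ̂, B = 1σ̂–2σ̂, A = 2σ̂–3σ̂, * = beyond 3σ̂; sign = side of CL): 1:+C, 2:+C, 3:+B, 4:+C, 5:-C, 6:+A, 7:+A, 8:-C, 9:+C, 10:+C, 11:-C, 12:-C, 13:-C
Rule 2 (two of three consecutive points beyond the same 2σ limit) is satisfied at point 7.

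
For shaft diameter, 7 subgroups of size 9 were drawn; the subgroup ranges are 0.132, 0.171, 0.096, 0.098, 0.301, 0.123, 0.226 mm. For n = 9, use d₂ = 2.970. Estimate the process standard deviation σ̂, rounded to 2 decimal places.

0.06

R̄ = (0.132 + 0.171 + 0.096 + 0.098 + 0.301 + 0.123 + 0.226) / 7 = 0.1639
σ̂ = R̄ / d₂ = 0.1639 / 2.970 = 0.0552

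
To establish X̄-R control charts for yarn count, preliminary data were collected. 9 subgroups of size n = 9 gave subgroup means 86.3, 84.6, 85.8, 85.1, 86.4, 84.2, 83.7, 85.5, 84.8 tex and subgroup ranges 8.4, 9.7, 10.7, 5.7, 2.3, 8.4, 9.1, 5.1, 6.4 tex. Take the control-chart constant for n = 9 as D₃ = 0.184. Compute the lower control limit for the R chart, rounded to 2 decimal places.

R̄ = (8.4 + 9.7 + 10.7 + 5.7 + 2.3 + 8.4 + 9.1 + 5.1 + 6.4) / 9 = 65.8000 / 9 = 7.3111
LCL_R = D₃·R̄ = 0.184 × 7.3111 = 1.3452

1.35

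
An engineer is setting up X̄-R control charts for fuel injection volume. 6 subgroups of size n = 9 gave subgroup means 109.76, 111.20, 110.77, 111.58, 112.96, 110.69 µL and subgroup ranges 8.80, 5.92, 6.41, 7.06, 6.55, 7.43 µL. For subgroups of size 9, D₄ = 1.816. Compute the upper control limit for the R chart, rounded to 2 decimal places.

R̄ = (8.80 + 5.92 + 6.41 + 7.06 + 6.55 + 7.43) / 6 = 42.1700 / 6 = 7.0283
UCL_R = D₄·R̄ = 1.816 × 7.0283 = 12.7635

12.76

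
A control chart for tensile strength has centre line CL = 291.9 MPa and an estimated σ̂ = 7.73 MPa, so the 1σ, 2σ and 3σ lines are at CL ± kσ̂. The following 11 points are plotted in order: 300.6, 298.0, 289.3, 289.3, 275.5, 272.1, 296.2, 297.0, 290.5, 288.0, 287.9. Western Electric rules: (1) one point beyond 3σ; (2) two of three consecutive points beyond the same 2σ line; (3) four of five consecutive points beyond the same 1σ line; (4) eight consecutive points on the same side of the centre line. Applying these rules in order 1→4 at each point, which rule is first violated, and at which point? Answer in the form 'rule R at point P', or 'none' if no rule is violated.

rule 2 at point 6

Zone of each point (C = within 1σ̂, B = 1σ̂–2σ̂, A = 2σ̂–3σ̂, * = beyond 3σ̂; sign = side of CL): 1:+B, 2:+C, 3:-C, 4:-C, 5:-A, 6:-A, 7:+C, 8:+C, 9:-C, 10:-C, 11:-C
Rule 2 (two of three consecutive points beyond the same 2σ limit) is satisfied at point 6.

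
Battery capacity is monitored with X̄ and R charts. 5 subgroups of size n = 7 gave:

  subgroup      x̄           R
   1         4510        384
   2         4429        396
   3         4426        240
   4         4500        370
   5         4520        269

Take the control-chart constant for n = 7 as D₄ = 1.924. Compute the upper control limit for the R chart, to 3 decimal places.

638.383

R̄ = (384 + 396 + 240 + 370 + 269) / 5 = 1659.0000 / 5 = 331.8000
UCL_R = D₄·R̄ = 1.924 × 331.8000 = 638.3832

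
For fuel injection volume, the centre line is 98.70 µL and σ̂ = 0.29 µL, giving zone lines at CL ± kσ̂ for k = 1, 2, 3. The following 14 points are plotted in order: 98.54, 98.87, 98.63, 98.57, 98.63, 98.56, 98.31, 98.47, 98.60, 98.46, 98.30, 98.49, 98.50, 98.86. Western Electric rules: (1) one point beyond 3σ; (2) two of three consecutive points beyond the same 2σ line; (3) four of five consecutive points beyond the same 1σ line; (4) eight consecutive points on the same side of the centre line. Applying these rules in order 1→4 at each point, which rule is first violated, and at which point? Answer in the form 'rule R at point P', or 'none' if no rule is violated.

Zone of each point (C = within 1σ̂, B = 1σ̂–2σ̂, A = 2σ̂–3σ̂, * = beyond 3σ̂; sign = side of CL): 1:-C, 2:+C, 3:-C, 4:-C, 5:-C, 6:-C, 7:-B, 8:-C, 9:-C, 10:-C, 11:-B, 12:-C, 13:-C, 14:+C
Rule 4 (eight consecutive points on the same side of the centre line) is satisfied at point 10.

rule 4 at point 10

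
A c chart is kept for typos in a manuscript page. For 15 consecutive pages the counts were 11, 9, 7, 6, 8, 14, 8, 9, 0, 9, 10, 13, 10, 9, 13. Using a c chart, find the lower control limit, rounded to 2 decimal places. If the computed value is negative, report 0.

c̄ = (11 + 9 + 7 + 6 + 8 + 14 + 8 + 9 + 0 + 9 + 10 + 13 + 10 + 9 + 13) / 15 = 136 / 15 = 9.0667
LCL = c̄ − 3√c̄ = 9.0667 − 3 × 3.0111 = 0.0334

0.03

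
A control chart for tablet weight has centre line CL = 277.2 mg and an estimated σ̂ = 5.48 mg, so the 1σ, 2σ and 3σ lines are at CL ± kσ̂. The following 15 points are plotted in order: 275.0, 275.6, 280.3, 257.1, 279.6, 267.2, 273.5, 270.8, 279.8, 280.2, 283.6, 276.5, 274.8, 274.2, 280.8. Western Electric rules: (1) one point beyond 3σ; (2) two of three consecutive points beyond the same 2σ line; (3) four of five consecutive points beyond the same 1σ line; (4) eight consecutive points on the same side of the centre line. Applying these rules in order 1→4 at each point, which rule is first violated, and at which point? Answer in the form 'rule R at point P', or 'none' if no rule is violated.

Zone of each point (C = within 1σ̂, B = 1σ̂–2σ̂, A = 2σ̂–3σ̂, * = beyond 3σ̂; sign = side of CL): 1:-C, 2:-C, 3:+C, 4:-*, 5:+C, 6:-B, 7:-C, 8:-B, 9:+C, 10:+C, 11:+B, 12:-C, 13:-C, 14:-C, 15:+C
Rule 1 (one point beyond the 3σ limits) is satisfied at point 4.

rule 1 at point 4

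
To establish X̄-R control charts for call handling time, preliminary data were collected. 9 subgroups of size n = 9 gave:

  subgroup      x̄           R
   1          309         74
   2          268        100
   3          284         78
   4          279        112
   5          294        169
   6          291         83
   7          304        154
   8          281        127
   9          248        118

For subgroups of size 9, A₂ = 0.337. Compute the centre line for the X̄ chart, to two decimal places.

X̄̄ = (309 + 268 + 284 + 279 + 294 + 291 + 304 + 281 + 248) / 9 = 2558.0000 / 9 = 284.2222
CL = X̄̄ = 284.2222

284.22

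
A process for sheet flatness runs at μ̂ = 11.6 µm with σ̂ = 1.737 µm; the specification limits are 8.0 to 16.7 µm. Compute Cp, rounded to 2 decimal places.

Cp = (USL − LSL) / (6σ̂) = (16.7 − 8.0) / (6 × 1.737) = 8.7000 / 10.4220 = 0.8348

0.83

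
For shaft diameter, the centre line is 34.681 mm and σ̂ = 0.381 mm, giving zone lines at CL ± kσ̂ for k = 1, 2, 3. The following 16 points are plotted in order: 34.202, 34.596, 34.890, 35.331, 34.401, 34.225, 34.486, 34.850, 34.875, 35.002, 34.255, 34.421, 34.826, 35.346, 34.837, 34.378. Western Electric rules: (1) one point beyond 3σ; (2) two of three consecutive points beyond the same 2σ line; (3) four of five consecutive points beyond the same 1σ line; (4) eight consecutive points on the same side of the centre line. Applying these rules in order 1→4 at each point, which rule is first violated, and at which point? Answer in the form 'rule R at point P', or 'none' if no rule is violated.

none

Zone of each point (C = within 1σ̂, B = 1σ̂–2σ̂, A = 2σ̂–3σ̂, * = beyond 3σ̂; sign = side of CL): 1:-B, 2:-C, 3:+C, 4:+B, 5:-C, 6:-B, 7:-C, 8:+C, 9:+C, 10:+C, 11:-B, 12:-C, 13:+C, 14:+B, 15:+C, 16:-C
No rule fires across all 16 points.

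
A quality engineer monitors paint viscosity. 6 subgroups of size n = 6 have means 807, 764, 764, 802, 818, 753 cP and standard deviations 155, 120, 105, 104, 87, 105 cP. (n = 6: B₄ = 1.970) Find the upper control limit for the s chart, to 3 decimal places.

221.953

s̄ = (155 + 120 + 105 + 104 + 87 + 105) / 6 = 112.6667
UCL_s = B₄·s̄ = 1.970 × 112.6667 = 221.9533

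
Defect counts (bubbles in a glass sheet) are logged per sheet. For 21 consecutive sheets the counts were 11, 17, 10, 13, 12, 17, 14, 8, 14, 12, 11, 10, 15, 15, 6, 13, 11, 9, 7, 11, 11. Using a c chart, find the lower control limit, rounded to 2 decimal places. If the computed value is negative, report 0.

c̄ = (11 + 17 + 10 + 13 + 12 + 17 + 14 + 8 + 14 + 12 + 11 + 10 + 15 + 15 + 6 + 13 + 11 + 9 + 7 + 11 + 11) / 21 = 247 / 21 = 11.7619
LCL = c̄ − 3√c̄ = 11.7619 − 3 × 3.4296 = 1.4732

1.47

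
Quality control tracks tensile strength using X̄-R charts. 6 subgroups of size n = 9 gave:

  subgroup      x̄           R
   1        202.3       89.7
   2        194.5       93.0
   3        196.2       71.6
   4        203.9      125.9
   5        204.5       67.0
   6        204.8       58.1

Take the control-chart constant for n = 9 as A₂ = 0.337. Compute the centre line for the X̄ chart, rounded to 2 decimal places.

X̄̄ = (202.3 + 194.5 + 196.2 + 203.9 + 204.5 + 204.8) / 6 = 1206.2000 / 6 = 201.0333
CL = X̄̄ = 201.0333

201.03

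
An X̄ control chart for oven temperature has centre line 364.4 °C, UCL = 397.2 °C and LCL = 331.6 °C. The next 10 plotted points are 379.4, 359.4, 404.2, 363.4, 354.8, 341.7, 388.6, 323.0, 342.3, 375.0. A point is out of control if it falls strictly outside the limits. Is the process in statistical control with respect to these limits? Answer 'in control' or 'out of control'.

out of control

Compare each point to [331.6, 397.2]: sample 3 = 404.2 > UCL; sample 8 = 323.0 < LCL.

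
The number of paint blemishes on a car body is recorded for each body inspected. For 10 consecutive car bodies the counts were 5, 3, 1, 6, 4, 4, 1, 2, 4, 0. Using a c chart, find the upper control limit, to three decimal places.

8.196

c̄ = (5 + 3 + 1 + 6 + 4 + 4 + 1 + 2 + 4 + 0) / 10 = 30 / 10 = 3.0000
UCL = c̄ + 3√c̄ = 3.0000 + 3 × √3.0000 = 3.0000 + 3 × 1.7321 = 8.1962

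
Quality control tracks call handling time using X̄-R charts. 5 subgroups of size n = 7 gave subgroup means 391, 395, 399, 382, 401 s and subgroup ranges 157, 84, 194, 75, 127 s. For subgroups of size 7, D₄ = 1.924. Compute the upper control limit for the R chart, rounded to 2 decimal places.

245.12

R̄ = (157 + 84 + 194 + 75 + 127) / 5 = 637.0000 / 5 = 127.4000
UCL_R = D₄·R̄ = 1.924 × 127.4000 = 245.1176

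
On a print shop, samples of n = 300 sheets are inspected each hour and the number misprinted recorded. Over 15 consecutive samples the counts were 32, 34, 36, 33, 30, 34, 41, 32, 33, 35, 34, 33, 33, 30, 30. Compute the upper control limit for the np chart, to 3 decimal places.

p̄ = Σdᵢ / (k·n) = 500 / (15 × 300) = 0.11111
UCL = np̄ + 3·√(np̄(1−p̄)) = 33.3333 + 3 × √(33.3333×0.88889) = 33.3333 + 3 × 5.4433 = 49.6633

49.663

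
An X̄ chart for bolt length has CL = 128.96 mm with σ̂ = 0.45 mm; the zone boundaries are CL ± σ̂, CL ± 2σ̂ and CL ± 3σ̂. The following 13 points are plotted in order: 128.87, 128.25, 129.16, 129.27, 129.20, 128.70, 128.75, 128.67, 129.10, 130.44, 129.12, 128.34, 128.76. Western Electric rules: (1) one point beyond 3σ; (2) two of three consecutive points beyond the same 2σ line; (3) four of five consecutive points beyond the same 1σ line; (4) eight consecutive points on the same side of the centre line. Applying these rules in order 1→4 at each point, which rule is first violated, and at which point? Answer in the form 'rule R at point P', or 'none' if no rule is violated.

Zone of each point (C = within 1σ̂, B = 1σ̂–2σ̂, A = 2σ̂–3σ̂, * = beyond 3σ̂; sign = side of CL): 1:-C, 2:-B, 3:+C, 4:+C, 5:+C, 6:-C, 7:-C, 8:-C, 9:+C, 10:+*, 11:+C, 12:-B, 13:-C
Rule 1 (one point beyond the 3σ limits) is satisfied at point 10.

rule 1 at point 10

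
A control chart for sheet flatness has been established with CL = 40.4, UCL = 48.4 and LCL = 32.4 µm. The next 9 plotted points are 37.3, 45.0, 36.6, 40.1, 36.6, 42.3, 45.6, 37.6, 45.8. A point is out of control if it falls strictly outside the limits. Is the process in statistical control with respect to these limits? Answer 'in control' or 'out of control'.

in control

All 9 points lie within [32.4, 48.4].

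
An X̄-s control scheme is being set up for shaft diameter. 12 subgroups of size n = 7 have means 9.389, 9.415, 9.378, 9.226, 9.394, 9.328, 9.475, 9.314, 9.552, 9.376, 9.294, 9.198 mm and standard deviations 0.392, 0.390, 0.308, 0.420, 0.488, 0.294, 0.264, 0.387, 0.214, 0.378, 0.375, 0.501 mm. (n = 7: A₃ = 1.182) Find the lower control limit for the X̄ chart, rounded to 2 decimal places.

8.93

X̄̄ = (9.389 + 9.415 + 9.378 + 9.226 + 9.394 + 9.328 + 9.475 + 9.314 + 9.552 + 9.376 + 9.294 + 9.198) / 12 = 9.3616
s̄ = (0.392 + 0.390 + 0.308 + 0.420 + 0.488 + 0.294 + 0.264 + 0.387 + 0.214 + 0.378 + 0.375 + 0.501) / 12 = 0.3676
LCL = X̄̄ − A₃·s̄ = 9.3616 − 1.182 × 0.3676 = 8.9271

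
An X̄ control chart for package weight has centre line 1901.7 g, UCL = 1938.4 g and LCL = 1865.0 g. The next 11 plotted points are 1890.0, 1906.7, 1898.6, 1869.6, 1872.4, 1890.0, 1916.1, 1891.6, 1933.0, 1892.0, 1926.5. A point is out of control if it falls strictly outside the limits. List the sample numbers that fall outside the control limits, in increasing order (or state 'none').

none

All 11 points lie within [1865.0, 1938.4].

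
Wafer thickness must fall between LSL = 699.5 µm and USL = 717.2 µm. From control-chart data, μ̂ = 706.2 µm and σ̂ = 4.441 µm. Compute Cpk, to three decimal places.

Cpu = (USL − μ̂) / (3σ̂) = (717.2 − 706.2) / (3 × 4.441) = 0.8256; Cpl = (μ̂ − LSL) / (3σ̂) = (706.2 − 699.5) / (3 × 4.441) = 0.5029; Cpk = min(Cpu, Cpl) = 0.5029

0.503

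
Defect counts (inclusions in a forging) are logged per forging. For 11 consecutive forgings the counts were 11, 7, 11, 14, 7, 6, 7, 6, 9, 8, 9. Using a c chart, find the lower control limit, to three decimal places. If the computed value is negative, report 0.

0.000

c̄ = (11 + 7 + 11 + 14 + 7 + 6 + 7 + 6 + 9 + 8 + 9) / 11 = 95 / 11 = 8.6364
LCL = c̄ − 3√c̄ = 8.6364 − 3 × 2.9388 = -0.1799 → 0 (cannot be negative)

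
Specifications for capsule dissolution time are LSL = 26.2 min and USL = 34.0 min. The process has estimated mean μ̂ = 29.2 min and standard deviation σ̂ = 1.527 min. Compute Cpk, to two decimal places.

0.65

Cpu = (USL − μ̂) / (3σ̂) = (34.0 − 29.2) / (3 × 1.527) = 1.0478; Cpl = (μ̂ − LSL) / (3σ̂) = (29.2 − 26.2) / (3 × 1.527) = 0.6549; Cpk = min(Cpu, Cpl) = 0.6549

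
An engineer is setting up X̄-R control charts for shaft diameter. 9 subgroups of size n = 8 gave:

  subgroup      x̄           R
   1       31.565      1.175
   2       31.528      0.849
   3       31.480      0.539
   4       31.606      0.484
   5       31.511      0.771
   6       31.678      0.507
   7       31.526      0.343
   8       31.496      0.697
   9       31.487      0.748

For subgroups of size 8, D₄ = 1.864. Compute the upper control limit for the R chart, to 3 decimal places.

R̄ = (1.175 + 0.849 + 0.539 + 0.484 + 0.771 + 0.507 + 0.343 + 0.697 + 0.748) / 9 = 6.1130 / 9 = 0.6792
UCL_R = D₄·R̄ = 1.864 × 0.6792 = 1.2661

1.266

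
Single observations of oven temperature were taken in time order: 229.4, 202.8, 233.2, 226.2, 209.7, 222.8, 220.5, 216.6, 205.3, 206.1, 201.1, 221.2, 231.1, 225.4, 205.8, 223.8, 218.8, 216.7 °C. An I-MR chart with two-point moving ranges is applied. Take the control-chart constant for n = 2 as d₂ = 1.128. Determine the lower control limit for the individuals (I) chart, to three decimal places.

X̄ = (229.4 + 202.8 + 233.2 + 226.2 + 209.7 + 222.8 + 220.5 + 216.6 + 205.3 + 206.1 + 201.1 + 221.2 + 231.1 + 225.4 + 205.8 + 223.8 + 218.8 + 216.7) / 18 = 217.5833
Moving ranges: 26.6, 30.4, 7.0, 16.5, 13.1, 2.3, 3.9, 11.3, 0.8, 5.0, 20.1, 9.9, 5.7, 19.6, 18.0, 5.0, 2.1; M̄R̄ = 197.3000 / 17 = 11.6059
LCL = X̄ − 3·M̄R̄/d₂ = 217.5833 − 3 × 11.6059 / 1.128 = 186.7166

186.717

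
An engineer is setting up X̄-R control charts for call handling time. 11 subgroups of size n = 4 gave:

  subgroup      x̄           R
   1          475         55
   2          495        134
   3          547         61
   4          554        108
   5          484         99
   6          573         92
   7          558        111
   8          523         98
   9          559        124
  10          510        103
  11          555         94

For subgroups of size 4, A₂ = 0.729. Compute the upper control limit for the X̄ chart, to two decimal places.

601.78

X̄̄ = (475 + 495 + 547 + 554 + 484 + 573 + 558 + 523 + 559 + 510 + 555) / 11 = 5833.0000 / 11 = 530.2727
R̄ = (55 + 134 + 61 + 108 + 99 + 92 + 111 + 98 + 124 + 103 + 94) / 11 = 1079.0000 / 11 = 98.0909
UCL = X̄̄ + A₂·R̄ = 530.2727 + 0.729 × 98.0909 = 601.7810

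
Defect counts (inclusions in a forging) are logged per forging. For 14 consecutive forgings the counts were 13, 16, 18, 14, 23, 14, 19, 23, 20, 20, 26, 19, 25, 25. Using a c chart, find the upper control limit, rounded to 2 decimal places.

32.94

c̄ = (13 + 16 + 18 + 14 + 23 + 14 + 19 + 23 + 20 + 20 + 26 + 19 + 25 + 25) / 14 = 275 / 14 = 19.6429
UCL = c̄ + 3√c̄ = 19.6429 + 3 × √19.6429 = 19.6429 + 3 × 4.4320 = 32.9389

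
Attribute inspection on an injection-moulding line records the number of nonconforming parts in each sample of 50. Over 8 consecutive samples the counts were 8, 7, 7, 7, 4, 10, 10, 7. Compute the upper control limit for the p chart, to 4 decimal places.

p̄ = Σdᵢ / (k·n) = 60 / (8 × 50) = 0.15000
UCL = p̄ + 3·√(p̄(1−p̄)/n) = 0.15000 + 3 × √(0.15000×0.85000/50) = 0.15000 + 3 × 0.05050 = 0.30149

0.3015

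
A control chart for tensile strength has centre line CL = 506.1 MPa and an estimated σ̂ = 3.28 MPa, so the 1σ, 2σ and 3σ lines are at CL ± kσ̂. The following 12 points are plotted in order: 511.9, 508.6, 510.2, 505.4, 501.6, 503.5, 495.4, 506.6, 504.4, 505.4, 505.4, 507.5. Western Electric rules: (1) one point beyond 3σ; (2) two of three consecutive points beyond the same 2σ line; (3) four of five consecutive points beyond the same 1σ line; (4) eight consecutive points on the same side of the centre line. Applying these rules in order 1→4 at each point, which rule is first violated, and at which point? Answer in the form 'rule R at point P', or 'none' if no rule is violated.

rule 1 at point 7

Zone of each point (C = within 1σ̂, B = 1σ̂–2σ̂, A = 2σ̂–3σ̂, * = beyond 3σ̂; sign = side of CL): 1:+B, 2:+C, 3:+B, 4:-C, 5:-B, 6:-C, 7:-*, 8:+C, 9:-C, 10:-C, 11:-C, 12:+C
Rule 1 (one point beyond the 3σ limits) is satisfied at point 7.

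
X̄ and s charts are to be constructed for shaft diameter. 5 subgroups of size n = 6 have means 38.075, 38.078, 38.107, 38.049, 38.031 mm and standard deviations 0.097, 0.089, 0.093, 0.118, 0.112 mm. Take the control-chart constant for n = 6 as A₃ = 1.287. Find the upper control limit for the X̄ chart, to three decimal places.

X̄̄ = (38.075 + 38.078 + 38.107 + 38.049 + 38.031) / 5 = 38.0680
s̄ = (0.097 + 0.089 + 0.093 + 0.118 + 0.112) / 5 = 0.1018
UCL = X̄̄ + A₃·s̄ = 38.0680 + 1.287 × 0.1018 = 38.1990

38.199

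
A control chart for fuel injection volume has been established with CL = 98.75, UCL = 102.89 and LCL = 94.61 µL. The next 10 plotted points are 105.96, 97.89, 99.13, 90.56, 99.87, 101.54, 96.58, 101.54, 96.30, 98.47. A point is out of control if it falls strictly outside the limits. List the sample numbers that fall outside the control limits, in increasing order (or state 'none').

1, 4

Compare each point to [94.61, 102.89]: sample 1 = 105.96 > UCL; sample 4 = 90.56 < LCL.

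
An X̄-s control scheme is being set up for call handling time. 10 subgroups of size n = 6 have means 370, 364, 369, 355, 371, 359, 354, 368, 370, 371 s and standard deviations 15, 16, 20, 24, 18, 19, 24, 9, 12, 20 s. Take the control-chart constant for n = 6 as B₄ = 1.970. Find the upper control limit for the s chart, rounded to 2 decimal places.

34.87

s̄ = (15 + 16 + 20 + 24 + 18 + 19 + 24 + 9 + 12 + 20) / 10 = 17.7000
UCL_s = B₄·s̄ = 1.970 × 17.7000 = 34.8690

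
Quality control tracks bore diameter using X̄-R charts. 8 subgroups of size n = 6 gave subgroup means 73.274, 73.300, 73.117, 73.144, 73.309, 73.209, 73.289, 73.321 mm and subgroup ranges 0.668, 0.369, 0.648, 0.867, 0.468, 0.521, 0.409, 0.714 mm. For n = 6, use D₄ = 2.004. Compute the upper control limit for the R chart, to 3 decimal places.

1.168

R̄ = (0.668 + 0.369 + 0.648 + 0.867 + 0.468 + 0.521 + 0.409 + 0.714) / 8 = 4.6640 / 8 = 0.5830
UCL_R = D₄·R̄ = 2.004 × 0.5830 = 1.1683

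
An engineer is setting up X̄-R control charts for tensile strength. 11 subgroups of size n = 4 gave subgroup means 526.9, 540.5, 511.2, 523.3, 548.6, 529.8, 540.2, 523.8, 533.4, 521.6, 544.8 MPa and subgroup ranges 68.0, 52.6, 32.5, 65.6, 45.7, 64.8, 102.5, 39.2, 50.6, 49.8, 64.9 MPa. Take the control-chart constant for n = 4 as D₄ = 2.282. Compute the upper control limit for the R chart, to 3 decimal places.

131.983

R̄ = (68.0 + 52.6 + 32.5 + 65.6 + 45.7 + 64.8 + 102.5 + 39.2 + 50.6 + 49.8 + 64.9) / 11 = 636.2000 / 11 = 57.8364
UCL_R = D₄·R̄ = 2.282 × 57.8364 = 131.9826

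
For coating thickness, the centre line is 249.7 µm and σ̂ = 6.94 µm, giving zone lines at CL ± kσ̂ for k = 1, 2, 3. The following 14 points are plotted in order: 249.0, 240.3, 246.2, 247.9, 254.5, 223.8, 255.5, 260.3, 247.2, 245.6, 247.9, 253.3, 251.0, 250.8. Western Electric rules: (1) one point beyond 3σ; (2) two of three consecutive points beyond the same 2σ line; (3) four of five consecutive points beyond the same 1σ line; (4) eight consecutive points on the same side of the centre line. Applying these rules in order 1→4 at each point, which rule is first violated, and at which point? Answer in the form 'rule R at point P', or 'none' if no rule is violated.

Zone of each point (C = within 1σ̂, B = 1σ̂–2σ̂, A = 2σ̂–3σ̂, * = beyond 3σ̂; sign = side of CL): 1:-C, 2:-B, 3:-C, 4:-C, 5:+C, 6:-*, 7:+C, 8:+B, 9:-C, 10:-C, 11:-C, 12:+C, 13:+C, 14:+C
Rule 1 (one point beyond the 3σ limits) is satisfied at point 6.

rule 1 at point 6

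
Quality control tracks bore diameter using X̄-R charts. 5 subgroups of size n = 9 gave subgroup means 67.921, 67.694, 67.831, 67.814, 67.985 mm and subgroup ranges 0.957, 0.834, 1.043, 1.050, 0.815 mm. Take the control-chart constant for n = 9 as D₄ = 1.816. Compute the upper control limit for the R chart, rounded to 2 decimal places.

R̄ = (0.957 + 0.834 + 1.043 + 1.050 + 0.815) / 5 = 4.6990 / 5 = 0.9398
UCL_R = D₄·R̄ = 1.816 × 0.9398 = 1.7067

1.71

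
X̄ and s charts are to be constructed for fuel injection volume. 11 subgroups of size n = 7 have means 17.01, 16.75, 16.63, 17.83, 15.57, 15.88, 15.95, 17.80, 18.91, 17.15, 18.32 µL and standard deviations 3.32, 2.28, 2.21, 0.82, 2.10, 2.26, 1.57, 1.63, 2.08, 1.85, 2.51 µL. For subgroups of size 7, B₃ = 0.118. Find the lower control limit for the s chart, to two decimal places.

s̄ = (3.32 + 2.28 + 2.21 + 0.82 + 2.10 + 2.26 + 1.57 + 1.63 + 2.08 + 1.85 + 2.51) / 11 = 2.0573
LCL_s = B₃·s̄ = 0.118 × 2.0573 = 0.2428

0.24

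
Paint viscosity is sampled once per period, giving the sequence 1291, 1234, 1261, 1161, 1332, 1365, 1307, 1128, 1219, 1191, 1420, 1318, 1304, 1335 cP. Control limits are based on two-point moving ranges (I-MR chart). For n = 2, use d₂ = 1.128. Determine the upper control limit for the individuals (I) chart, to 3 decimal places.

1505.275

X̄ = (1291 + 1234 + 1261 + 1161 + 1332 + 1365 + 1307 + 1128 + 1219 + 1191 + 1420 + 1318 + 1304 + 1335) / 14 = 1276.1429
Moving ranges: 57, 27, 100, 171, 33, 58, 179, 91, 28, 229, 102, 14, 31; M̄R̄ = 1120.0000 / 13 = 86.1538
UCL = X̄ + 3·M̄R̄/d₂ = 1276.1429 + 3 × 86.1538 / 1.128 = 1505.2754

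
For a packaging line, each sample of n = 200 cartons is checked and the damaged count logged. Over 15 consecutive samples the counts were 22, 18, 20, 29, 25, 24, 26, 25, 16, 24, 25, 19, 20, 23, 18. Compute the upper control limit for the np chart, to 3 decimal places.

35.612

p̄ = Σdᵢ / (k·n) = 334 / (15 × 200) = 0.11133
UCL = np̄ + 3·√(np̄(1−p̄)) = 22.2667 + 3 × √(22.2667×0.88867) = 22.2667 + 3 × 4.4483 = 35.6117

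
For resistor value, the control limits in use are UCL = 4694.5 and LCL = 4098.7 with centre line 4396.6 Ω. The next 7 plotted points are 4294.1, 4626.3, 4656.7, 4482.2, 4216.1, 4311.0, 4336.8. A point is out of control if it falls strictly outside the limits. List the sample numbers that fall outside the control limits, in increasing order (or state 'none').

none

All 7 points lie within [4098.7, 4694.5].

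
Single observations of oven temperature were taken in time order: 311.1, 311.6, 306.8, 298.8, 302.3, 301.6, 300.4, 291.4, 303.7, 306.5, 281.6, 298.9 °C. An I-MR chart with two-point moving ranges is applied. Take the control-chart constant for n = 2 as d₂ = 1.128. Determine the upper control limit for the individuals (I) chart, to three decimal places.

321.776

X̄ = (311.1 + 311.6 + 306.8 + 298.8 + 302.3 + 301.6 + 300.4 + 291.4 + 303.7 + 306.5 + 281.6 + 298.9) / 12 = 301.2250
Moving ranges: 0.5, 4.8, 8.0, 3.5, 0.7, 1.2, 9.0, 12.3, 2.8, 24.9, 17.3; M̄R̄ = 85.0000 / 11 = 7.7273
UCL = X̄ + 3·M̄R̄/d₂ = 301.2250 + 3 × 7.7273 / 1.128 = 321.7763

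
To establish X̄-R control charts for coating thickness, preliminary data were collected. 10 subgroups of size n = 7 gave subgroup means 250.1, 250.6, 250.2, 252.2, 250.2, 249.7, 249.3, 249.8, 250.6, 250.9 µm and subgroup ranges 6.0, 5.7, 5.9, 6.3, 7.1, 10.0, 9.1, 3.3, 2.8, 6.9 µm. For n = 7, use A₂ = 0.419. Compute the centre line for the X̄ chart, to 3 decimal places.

250.360

X̄̄ = (250.1 + 250.6 + 250.2 + 252.2 + 250.2 + 249.7 + 249.3 + 249.8 + 250.6 + 250.9) / 10 = 2503.6000 / 10 = 250.3600
CL = X̄̄ = 250.3600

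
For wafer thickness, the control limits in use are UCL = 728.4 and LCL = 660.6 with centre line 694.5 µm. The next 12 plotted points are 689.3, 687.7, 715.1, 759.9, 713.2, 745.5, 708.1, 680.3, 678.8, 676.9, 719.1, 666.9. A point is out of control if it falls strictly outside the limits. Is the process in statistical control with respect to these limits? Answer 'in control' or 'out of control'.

out of control

Compare each point to [660.6, 728.4]: sample 4 = 759.9 > UCL; sample 6 = 745.5 > UCL.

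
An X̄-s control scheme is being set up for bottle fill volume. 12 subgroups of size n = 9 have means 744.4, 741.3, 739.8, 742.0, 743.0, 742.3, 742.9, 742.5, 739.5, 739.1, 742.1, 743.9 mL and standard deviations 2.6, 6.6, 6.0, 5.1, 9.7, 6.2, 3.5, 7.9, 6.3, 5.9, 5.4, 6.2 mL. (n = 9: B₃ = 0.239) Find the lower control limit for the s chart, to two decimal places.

1.42

s̄ = (2.6 + 6.6 + 6.0 + 5.1 + 9.7 + 6.2 + 3.5 + 7.9 + 6.3 + 5.9 + 5.4 + 6.2) / 12 = 5.9500
LCL_s = B₃·s̄ = 0.239 × 5.9500 = 1.4221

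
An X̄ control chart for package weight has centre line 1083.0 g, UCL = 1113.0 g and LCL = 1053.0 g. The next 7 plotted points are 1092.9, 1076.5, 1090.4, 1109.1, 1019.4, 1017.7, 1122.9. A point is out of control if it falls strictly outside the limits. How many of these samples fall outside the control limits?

3

Compare each point to [1053.0, 1113.0]: sample 5 = 1019.4 < LCL; sample 6 = 1017.7 < LCL; sample 7 = 1122.9 > UCL.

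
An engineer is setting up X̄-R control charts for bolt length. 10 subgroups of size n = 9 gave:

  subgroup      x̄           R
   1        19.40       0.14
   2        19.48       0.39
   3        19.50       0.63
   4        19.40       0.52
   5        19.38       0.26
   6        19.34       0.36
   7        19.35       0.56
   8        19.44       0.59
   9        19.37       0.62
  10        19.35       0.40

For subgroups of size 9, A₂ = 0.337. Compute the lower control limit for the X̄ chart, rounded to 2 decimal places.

X̄̄ = (19.40 + 19.48 + 19.50 + 19.40 + 19.38 + 19.34 + 19.35 + 19.44 + 19.37 + 19.35) / 10 = 194.0100 / 10 = 19.4010
R̄ = (0.14 + 0.39 + 0.63 + 0.52 + 0.26 + 0.36 + 0.56 + 0.59 + 0.62 + 0.40) / 10 = 4.4700 / 10 = 0.4470
LCL = X̄̄ − A₂·R̄ = 19.4010 − 0.337 × 0.4470 = 19.2504

19.25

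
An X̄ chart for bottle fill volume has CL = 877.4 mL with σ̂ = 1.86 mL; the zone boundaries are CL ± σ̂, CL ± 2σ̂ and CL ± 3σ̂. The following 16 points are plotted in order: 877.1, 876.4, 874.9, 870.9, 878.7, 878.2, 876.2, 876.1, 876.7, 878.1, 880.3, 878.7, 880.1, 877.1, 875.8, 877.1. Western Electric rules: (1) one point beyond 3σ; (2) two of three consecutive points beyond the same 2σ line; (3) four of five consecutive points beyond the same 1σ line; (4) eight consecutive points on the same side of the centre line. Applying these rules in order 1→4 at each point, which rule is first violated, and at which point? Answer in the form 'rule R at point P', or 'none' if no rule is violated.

Zone of each point (C = within 1σ̂, B = 1σ̂–2σ̂, A = 2σ̂–3σ̂, * = beyond 3σ̂; sign = side of CL): 1:-C, 2:-C, 3:-B, 4:-*, 5:+C, 6:+C, 7:-C, 8:-C, 9:-C, 10:+C, 11:+B, 12:+C, 13:+B, 14:-C, 15:-C, 16:-C
Rule 1 (one point beyond the 3σ limits) is satisfied at point 4.

rule 1 at point 4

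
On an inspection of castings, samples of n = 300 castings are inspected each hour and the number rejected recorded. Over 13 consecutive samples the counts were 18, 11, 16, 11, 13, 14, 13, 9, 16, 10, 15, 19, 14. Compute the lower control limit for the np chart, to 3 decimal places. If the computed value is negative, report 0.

p̄ = Σdᵢ / (k·n) = 179 / (13 × 300) = 0.04590
LCL = np̄ − 3·√(np̄(1−p̄)) = 13.7692 − 3 × 3.6245 = 2.8956

2.896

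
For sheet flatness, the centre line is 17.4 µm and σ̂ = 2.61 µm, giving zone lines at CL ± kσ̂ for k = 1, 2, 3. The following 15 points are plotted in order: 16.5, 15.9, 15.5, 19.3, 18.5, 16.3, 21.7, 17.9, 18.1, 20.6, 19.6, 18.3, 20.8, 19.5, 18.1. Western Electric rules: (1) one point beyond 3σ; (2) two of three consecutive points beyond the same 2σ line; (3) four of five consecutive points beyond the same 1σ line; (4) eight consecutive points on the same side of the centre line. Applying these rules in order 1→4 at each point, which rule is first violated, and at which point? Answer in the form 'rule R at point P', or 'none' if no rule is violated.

rule 4 at point 14

Zone of each point (C = within 1σ̂, B = 1σ̂–2σ̂, A = 2σ̂–3σ̂, * = beyond 3σ̂; sign = side of CL): 1:-C, 2:-C, 3:-C, 4:+C, 5:+C, 6:-C, 7:+B, 8:+C, 9:+C, 10:+B, 11:+C, 12:+C, 13:+B, 14:+C, 15:+C
Rule 4 (eight consecutive points on the same side of the centre line) is satisfied at point 14.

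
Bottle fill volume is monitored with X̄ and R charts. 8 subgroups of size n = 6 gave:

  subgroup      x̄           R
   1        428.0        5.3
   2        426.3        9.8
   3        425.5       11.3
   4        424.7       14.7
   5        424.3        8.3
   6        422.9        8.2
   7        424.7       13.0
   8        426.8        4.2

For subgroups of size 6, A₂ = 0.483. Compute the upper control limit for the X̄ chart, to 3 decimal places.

429.916

X̄̄ = (428.0 + 426.3 + 425.5 + 424.7 + 424.3 + 422.9 + 424.7 + 426.8) / 8 = 3403.2000 / 8 = 425.4000
R̄ = (5.3 + 9.8 + 11.3 + 14.7 + 8.3 + 8.2 + 13.0 + 4.2) / 8 = 74.8000 / 8 = 9.3500
UCL = X̄̄ + A₂·R̄ = 425.4000 + 0.483 × 9.3500 = 429.9160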